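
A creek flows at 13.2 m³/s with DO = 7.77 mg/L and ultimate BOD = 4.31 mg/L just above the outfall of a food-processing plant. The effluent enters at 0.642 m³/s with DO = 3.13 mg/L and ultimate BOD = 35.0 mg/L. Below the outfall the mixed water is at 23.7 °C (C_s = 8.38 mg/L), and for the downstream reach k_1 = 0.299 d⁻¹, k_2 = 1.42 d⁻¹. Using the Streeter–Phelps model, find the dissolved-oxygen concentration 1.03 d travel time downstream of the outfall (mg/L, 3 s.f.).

Mixed DO = (13.2×7.77 + 0.642×3.13)/(13.2+0.642) = 104.6/13.84 = 7.555 mg/L.
Mixed L₀ = (13.2×4.31 + 0.642×35.0)/(13.84) = 79.36/13.84 = 5.733 mg/L.
Initial deficit D₀ = C_s − DO₀ = 8.38 − 7.555 = 0.8252 mg/L.
D(1.03) = [0.299×5.733/(1.42−0.299)](e^(−0.299×1.03) − e^(−1.42×1.03)) + 0.8252 e^(−1.42×1.03)
= 1.529 × (0.7349 − 0.2316) + 0.8252 × 0.2316 = 0.9608 mg/L.
DO = 8.38 − 0.9608 = 7.419 mg/L.

DO ≈ 7.42 mg/L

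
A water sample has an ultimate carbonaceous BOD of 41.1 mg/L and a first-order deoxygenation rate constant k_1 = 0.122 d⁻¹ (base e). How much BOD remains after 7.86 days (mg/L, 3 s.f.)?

L_t = L₀ e^(−k_1 t) = 41.1 × e^(−0.122×7.86) = 41.1 × 0.3833 = 15.75 mg/L.

L ≈ 15.8 mg/L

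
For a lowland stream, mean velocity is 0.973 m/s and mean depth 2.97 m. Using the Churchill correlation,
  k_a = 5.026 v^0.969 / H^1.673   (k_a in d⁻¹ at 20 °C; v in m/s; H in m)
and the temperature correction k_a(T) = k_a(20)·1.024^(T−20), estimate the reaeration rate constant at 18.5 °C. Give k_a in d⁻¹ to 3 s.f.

k_a(20) = 5.026 × 0.973^0.969 / 2.97^1.673 = 5.026 × 0.9738 / 6.179 = 0.7921 d⁻¹.
k_a(18.5) = 0.7921 × 1.024^(18.5−20) = 0.7921 × 0.9651 = 0.7644 d⁻¹.

k_a ≈ 0.764 d⁻¹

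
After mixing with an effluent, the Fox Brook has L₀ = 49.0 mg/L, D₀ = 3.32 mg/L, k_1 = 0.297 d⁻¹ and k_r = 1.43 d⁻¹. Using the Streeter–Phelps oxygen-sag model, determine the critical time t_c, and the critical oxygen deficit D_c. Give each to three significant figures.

With k_r/k_1 = 4.815 and 1 − D₀(k_r−k_1)/(k_1 L₀) = 0.7415,
t_c = ln(4.815 × 0.7415) / (1.43 − 0.297) = ln(3.570) / 1.133 = 1.273/1.133 = 1.123 d.
L(t_c) = L₀ e^(−k_1 t_c) = 49.0 × 0.7163 = 35.10 mg/L, and at the critical point k_r D_c = k_1 L, so D_c = (0.297/1.43) × 35.10 = 7.290 mg/L.

t_c ≈ 1.12 d; D_c ≈ 7.29 mg/L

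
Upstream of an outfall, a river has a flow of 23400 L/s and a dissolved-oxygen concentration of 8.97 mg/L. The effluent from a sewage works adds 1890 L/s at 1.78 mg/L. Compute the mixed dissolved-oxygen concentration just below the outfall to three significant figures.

8.43 mg/L

Flow-weighted mixing: C = (Q_r C_r + Q_w C_w)/(Q_r + Q_w)
= (23400×8.97 + 1890×1.78)/(23400 + 1890) = 213300/25290 = 8.433 mg/L.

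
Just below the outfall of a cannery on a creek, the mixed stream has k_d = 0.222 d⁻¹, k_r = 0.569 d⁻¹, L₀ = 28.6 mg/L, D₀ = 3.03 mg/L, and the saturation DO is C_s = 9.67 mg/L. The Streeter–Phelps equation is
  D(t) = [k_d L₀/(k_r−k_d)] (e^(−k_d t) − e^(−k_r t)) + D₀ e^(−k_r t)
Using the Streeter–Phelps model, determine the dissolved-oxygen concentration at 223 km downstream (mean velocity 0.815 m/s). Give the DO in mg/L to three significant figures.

DO ≈ 3.13 mg/L

Travel time t = x/v = 223 km / (0.815 m/s) = 223000 m / 0.815 m/s = 273600 s = 3.167 d.
k_d L₀/(k_r−k_d) = 0.222×28.6/(0.569−0.222) = 6.349/0.3470 = 18.30 mg/L.
e^(−k_d t) = e^(−0.222×3.167) = 0.4951; e^(−k_r t) = e^(−0.569×3.167) = 0.1650.
D = 18.30 × (0.4951 − 0.1650) + 3.03 × 0.1650 = 6.040 + 0.4999 = 6.540 mg/L.
DO = C_s − D = 9.67 − 6.540 = 3.130 mg/L.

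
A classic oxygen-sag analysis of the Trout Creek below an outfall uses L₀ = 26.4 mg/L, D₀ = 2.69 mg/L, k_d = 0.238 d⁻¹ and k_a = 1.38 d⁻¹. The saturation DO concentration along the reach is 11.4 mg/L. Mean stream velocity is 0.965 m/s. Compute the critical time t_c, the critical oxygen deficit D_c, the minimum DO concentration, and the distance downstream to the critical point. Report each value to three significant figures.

t_c ≈ 0.951 d; D_c ≈ 3.63 mg/L; min DO ≈ 7.77 mg/L; x_c ≈ 79.3 km

t_c = [1/(k_a−k_d)] ln[(k_a/k_d)(1 − D₀(k_a−k_d)/(k_d L₀))]
= [1/(1.38−0.238)] ln[(1.38/0.238)(1 − 2.69×1.142/(0.238×26.4))]
= (1/1.142) ln[5.798 × 0.5111] = 0.8757 × ln(2.963) = 0.8757 × 1.086 = 0.9513 d.
L(t_c) = L₀ e^(−k_d t_c) = 26.4 × 0.7974 = 21.05 mg/L, and at the critical point k_a D_c = k_d L, so D_c = (0.238/1.38) × 21.05 = 3.631 mg/L.
Minimum DO = C_s − D_c = 11.4 − 3.631 = 7.769 mg/L.
x_c = v t_c = 0.965 m/s × 0.9513 d × 86400 s/d = 79310 m ≈ 79.3 km.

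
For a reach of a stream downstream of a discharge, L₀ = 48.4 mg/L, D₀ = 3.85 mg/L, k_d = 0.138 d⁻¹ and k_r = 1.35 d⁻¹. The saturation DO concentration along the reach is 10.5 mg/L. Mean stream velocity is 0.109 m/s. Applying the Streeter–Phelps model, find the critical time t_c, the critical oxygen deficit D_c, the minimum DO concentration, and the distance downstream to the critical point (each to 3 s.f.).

t_c ≈ 0.892 d; D_c ≈ 4.37 mg/L; min DO ≈ 6.13 mg/L; x_c ≈ 8.40 km

At the critical point dD/dt = 0, so k_d L₀ e^(−k_d t) = k_r D. Substituting D(t) from the Streeter–Phelps equation and solving for t gives
t_c = ln[(k_r/k_d)(1 − D₀(k_r−k_d)/(k_d L₀))] / (k_r−k_d).
Here k_r−k_d = 1.212 d⁻¹ and 1 − D₀(k_r−k_d)/(k_d L₀) = 1 − 3.85×1.212/(0.138×48.4) = 0.3014, so
t_c = ln(9.783 × 0.3014) / 1.212 = 1.081 / 1.212 = 0.8921 d.
D_c = (k_d/k_r) L₀ e^(−k_d t_c) = (0.138/1.35) × 48.4 × e^(−0.138×0.8921) = 0.1022 × 48.4 × 0.8842 = 4.374 mg/L.
Minimum DO = C_s − D_c = 10.5 − 4.374 = 6.126 mg/L.
x_c = v t_c = 0.109 m/s × 0.8921 d × 86400 s/d = 8402 m ≈ 8.40 km.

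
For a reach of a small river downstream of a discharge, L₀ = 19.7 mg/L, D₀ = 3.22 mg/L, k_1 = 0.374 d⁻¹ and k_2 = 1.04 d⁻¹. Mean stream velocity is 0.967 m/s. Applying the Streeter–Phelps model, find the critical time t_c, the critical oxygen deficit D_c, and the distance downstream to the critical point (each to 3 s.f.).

With k_2/k_1 = 2.781 and 1 − D₀(k_2−k_1)/(k_1 L₀) = 0.7089,
t_c = ln(2.781 × 0.7089) / (1.04 − 0.374) = ln(1.971) / 0.6660 = 0.6787/0.6660 = 1.019 d.
D_c = (k_1/k_2) L₀ e^(−k_1 t_c) = (0.374/1.04) × 19.7 × e^(−0.374×1.019) = 0.3596 × 19.7 × 0.6831 = 4.839 mg/L.
x_c = v t_c = 0.967 m/s × 1.019 d × 86400 s/d = 85150 m ≈ 85.1 km.

t_c ≈ 1.02 d; D_c ≈ 4.84 mg/L; x_c ≈ 85.1 km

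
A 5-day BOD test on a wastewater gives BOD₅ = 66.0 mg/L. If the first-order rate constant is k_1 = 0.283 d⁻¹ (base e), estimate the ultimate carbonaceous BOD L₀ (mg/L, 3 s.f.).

BOD₅ = L₀(1 − e^(−5k_1)) ⇒ L₀ = BOD₅ / (1 − e^(−5×0.283))
= 66.0 / (1 − 0.2429) = 66.0 / 0.7571 = 87.18 mg/L.

L₀ ≈ 87.2 mg/L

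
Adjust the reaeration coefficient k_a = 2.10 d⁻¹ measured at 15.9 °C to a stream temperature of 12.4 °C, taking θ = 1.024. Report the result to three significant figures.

k_a ≈ 1.93 d⁻¹

k_a(T₂) = k_a(T₁) · θ^(T₂−T₁) = 2.10 × 1.024^(12.4−15.9)
= 2.10 × 1.024^-3.50 = 2.10 × 0.9203 = 1.933 d⁻¹.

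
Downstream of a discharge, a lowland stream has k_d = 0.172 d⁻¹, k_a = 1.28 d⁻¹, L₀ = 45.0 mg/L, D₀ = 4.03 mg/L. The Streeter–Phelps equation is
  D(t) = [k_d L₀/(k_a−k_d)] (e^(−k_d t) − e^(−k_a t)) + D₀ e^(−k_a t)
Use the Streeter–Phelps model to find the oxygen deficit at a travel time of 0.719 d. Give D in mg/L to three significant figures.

k_d L₀/(k_a−k_d) = 0.172×45.0/(1.28−0.172) = 7.740/1.108 = 6.986 mg/L.
e^(−k_d t) = e^(−0.172×0.7190) = 0.8837; e^(−k_a t) = e^(−1.28×0.7190) = 0.3984.
D = 6.986 × (0.8837 − 0.3984) + 4.03 × 0.3984 = 3.390 + 1.606 = 4.995 mg/L.

D ≈ 5.00 mg/L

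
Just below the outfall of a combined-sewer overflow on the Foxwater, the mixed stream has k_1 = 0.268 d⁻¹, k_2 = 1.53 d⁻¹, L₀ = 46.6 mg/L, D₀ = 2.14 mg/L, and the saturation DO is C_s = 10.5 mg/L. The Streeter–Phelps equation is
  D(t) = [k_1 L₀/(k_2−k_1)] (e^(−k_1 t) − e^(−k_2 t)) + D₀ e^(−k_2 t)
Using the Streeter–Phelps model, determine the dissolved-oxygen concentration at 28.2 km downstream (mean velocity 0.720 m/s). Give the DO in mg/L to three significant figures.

Travel time t = x/v = 28.2 km / (0.720 m/s) = 28200 m / 0.720 m/s = 39170 s = 0.4533 d.
k_1 L₀/(k_2−k_1) = 0.268×46.6/(1.53−0.268) = 12.49/1.262 = 9.896 mg/L.
e^(−k_1 t) = e^(−0.268×0.4533) = 0.8856; e^(−k_2 t) = e^(−1.53×0.4533) = 0.4998.
D = 9.896 × (0.8856 − 0.4998) + 2.14 × 0.4998 = 3.818 + 1.070 = 4.888 mg/L.
DO = C_s − D = 10.5 − 4.888 = 5.612 mg/L.

DO ≈ 5.61 mg/L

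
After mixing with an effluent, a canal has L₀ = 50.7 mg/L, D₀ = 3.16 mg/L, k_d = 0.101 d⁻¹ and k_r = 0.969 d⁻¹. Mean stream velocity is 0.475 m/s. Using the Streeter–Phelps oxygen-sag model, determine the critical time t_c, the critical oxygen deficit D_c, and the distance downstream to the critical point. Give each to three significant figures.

t_c ≈ 1.72 d; D_c ≈ 4.44 mg/L; x_c ≈ 70.6 km

With k_r/k_d = 9.594 and 1 − D₀(k_r−k_d)/(k_d L₀) = 0.4644,
t_c = ln(9.594 × 0.4644) / (0.969 − 0.101) = ln(4.455) / 0.8680 = 1.494/0.8680 = 1.721 d.
D_c = (k_d/k_r) L₀ e^(−k_d t_c) = (0.101/0.969) × 50.7 × e^(−0.101×1.721) = 0.1042 × 50.7 × 0.8404 = 4.441 mg/L.
x_c = v t_c = 0.475 m/s × 1.721 d × 86400 s/d = 70640 m ≈ 70.6 km.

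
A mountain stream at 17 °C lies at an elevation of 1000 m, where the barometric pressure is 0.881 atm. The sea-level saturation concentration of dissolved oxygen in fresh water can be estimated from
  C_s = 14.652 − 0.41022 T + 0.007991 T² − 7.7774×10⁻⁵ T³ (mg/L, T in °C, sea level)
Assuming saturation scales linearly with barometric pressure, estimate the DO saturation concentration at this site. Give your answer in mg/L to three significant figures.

At sea level: C_s = 14.652 − 0.41022×17 + 0.007991×17² − 7.7774×10⁻⁵×17³ = 9.606 mg/L.
Pressure correction: C_s' = 9.606 × 0.881 = 8.462 mg/L.

C_s ≈ 8.46 mg/L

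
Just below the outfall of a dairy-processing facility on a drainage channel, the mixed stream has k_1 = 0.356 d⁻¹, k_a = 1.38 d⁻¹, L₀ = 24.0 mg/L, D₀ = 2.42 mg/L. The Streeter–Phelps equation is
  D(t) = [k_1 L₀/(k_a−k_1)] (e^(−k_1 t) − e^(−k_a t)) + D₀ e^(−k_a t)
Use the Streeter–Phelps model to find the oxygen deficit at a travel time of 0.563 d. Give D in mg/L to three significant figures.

D ≈ 4.10 mg/L

k_1 L₀/(k_a−k_1) = 0.356×24.0/(1.38−0.356) = 8.544/1.024 = 8.344 mg/L.
e^(−k_1 t) = e^(−0.356×0.5630) = 0.8184; e^(−k_a t) = e^(−1.38×0.5630) = 0.4598.
D = 8.344 × (0.8184 − 0.4598) + 2.42 × 0.4598 = 2.992 + 1.113 = 4.105 mg/L.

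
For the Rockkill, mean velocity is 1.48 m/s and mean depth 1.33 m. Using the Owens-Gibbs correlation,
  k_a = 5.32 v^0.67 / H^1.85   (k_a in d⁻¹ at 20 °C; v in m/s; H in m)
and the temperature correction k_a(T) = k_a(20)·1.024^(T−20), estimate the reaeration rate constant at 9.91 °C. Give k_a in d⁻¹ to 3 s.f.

k_a ≈ 3.21 d⁻¹

k_a(20) = 5.32 × 1.48^0.67 / 1.33^1.85 = 5.32 × 1.300 / 1.695 = 4.082 d⁻¹.
k_a(9.91) = 4.082 × 1.024^(9.91−20) = 4.082 × 0.7872 = 3.213 d⁻¹.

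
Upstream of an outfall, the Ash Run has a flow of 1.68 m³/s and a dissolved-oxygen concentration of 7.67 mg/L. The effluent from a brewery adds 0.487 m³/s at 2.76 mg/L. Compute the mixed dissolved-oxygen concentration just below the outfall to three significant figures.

6.57 mg/L

Flow-weighted mixing: C = (Q_r C_r + Q_w C_w)/(Q_r + Q_w)
= (1.68×7.67 + 0.487×2.76)/(1.68 + 0.487) = 14.23/2.167 = 6.567 mg/L.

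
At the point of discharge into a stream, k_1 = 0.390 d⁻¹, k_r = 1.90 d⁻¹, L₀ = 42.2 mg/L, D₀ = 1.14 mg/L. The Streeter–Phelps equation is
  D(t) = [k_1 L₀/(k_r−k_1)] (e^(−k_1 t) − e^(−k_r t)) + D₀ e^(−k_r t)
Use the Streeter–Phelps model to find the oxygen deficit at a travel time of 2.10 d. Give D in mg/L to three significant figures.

D ≈ 4.62 mg/L

k_1 L₀/(k_r−k_1) = 0.390×42.2/(1.90−0.390) = 16.46/1.510 = 10.90 mg/L.
e^(−k_1 t) = e^(−0.390×2.100) = 0.4409; e^(−k_r t) = e^(−1.90×2.100) = 0.01850.
D = 10.90 × (0.4409 − 0.01850) + 1.14 × 0.01850 = 4.604 + 0.02109 = 4.625 mg/L.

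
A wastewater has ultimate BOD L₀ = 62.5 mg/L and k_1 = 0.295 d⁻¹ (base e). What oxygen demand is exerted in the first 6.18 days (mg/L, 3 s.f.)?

y ≈ 52.4 mg/L

y_t = L₀(1 − e^(−k_1 t)) = 62.5 × (1 − e^(−0.295×6.18))
= 62.5 × (1 − 0.1615) = 62.5 × 0.8385 = 52.40 mg/L.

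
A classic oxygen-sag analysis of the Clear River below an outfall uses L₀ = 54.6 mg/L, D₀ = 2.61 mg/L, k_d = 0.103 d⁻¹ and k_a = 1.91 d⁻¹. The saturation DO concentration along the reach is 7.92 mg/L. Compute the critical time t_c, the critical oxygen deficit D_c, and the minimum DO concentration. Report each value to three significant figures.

t_c ≈ 0.607 d; D_c ≈ 2.77 mg/L; min DO ≈ 5.15 mg/L

With k_a/k_d = 18.54 and 1 − D₀(k_a−k_d)/(k_d L₀) = 0.1614,
t_c = ln(18.54 × 0.1614) / (1.91 − 0.103) = ln(2.992) / 1.807 = 1.096/1.807 = 0.6066 d.
D_c = (k_d/k_a) L₀ e^(−k_d t_c) = (0.103/1.91) × 54.6 × e^(−0.103×0.6066) = 0.05393 × 54.6 × 0.9394 = 2.766 mg/L.
Minimum DO = C_s − D_c = 7.92 − 2.766 = 5.154 mg/L.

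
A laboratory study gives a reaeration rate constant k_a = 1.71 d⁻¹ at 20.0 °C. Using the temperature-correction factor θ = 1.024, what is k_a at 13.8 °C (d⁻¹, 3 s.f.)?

k_a ≈ 1.48 d⁻¹

k_a(T₂) = k_a(T₁) · θ^(T₂−T₁) = 1.71 × 1.024^(13.8−20.0)
= 1.71 × 1.024^-6.20 = 1.71 × 0.8633 = 1.476 d⁻¹.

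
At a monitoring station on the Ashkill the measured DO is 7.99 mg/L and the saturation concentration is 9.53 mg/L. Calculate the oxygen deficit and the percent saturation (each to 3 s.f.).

D = C_s − C = 9.53 − 7.99 = 1.54 mg/L.
% saturation = 7.99/9.53 × 100 = 83.8 %.

D ≈ 1.54 mg/L; 83.8 % saturation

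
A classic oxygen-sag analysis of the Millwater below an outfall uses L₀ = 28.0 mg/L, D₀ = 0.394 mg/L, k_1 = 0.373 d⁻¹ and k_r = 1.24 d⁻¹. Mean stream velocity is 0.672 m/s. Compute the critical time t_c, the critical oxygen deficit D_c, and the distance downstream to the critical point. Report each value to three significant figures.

At the critical point dD/dt = 0, so k_1 L₀ e^(−k_1 t) = k_r D. Substituting D(t) from the Streeter–Phelps equation and solving for t gives
t_c = ln[(k_r/k_1)(1 − D₀(k_r−k_1)/(k_1 L₀))] / (k_r−k_1).
Here k_r−k_1 = 0.8670 d⁻¹ and 1 − D₀(k_r−k_1)/(k_1 L₀) = 1 − 0.394×0.8670/(0.373×28.0) = 0.9673, so
t_c = ln(3.324 × 0.9673) / 0.8670 = 1.168 / 0.8670 = 1.347 d.
D_c = (k_1/k_r) L₀ e^(−k_1 t_c) = (0.373/1.24) × 28.0 × e^(−0.373×1.347) = 0.3008 × 28.0 × 0.6050 = 5.096 mg/L.
x_c = v t_c = 0.672 m/s × 1.347 d × 86400 s/d = 78220 m ≈ 78.2 km.

t_c ≈ 1.35 d; D_c ≈ 5.10 mg/L; x_c ≈ 78.2 km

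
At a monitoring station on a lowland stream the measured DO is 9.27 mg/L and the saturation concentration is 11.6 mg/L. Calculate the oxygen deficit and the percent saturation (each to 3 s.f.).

D = C_s − C = 11.6 − 9.27 = 2.33 mg/L.
% saturation = 9.27/11.6 × 100 = 79.9 %.

D ≈ 2.33 mg/L; 79.9 % saturation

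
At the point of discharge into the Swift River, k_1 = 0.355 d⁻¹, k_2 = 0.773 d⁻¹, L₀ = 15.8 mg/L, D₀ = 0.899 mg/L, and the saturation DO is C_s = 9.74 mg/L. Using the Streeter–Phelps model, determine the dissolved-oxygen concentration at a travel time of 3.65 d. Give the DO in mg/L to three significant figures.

DO ≈ 6.81 mg/L

k_1 L₀/(k_2−k_1) = 0.355×15.8/(0.773−0.355) = 5.609/0.4180 = 13.42 mg/L.
e^(−k_1 t) = e^(−0.355×3.650) = 0.2737; e^(−k_2 t) = e^(−0.773×3.650) = 0.05952.
D = 13.42 × (0.2737 − 0.05952) + 0.899 × 0.05952 = 2.874 + 0.05351 = 2.927 mg/L.
DO = C_s − D = 9.74 − 2.927 = 6.813 mg/L.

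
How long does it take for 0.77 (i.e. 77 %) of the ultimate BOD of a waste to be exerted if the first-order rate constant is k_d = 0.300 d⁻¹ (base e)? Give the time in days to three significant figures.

t ≈ 4.90 d

y/L₀ = 1 − e^(−k_d t) = 0.77 ⇒ e^(−k_d t) = 0.230
t = −ln(0.230) / 0.300 = 1.470 / 0.300 = 4.899 d.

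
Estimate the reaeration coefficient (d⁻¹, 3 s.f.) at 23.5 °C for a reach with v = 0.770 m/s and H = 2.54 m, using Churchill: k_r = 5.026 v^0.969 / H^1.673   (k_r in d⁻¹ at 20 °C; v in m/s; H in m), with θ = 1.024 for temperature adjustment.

k_r(20) = 5.026 × 0.770^0.969 / 2.54^1.673 = 5.026 × 0.7763 / 4.756 = 0.8202 d⁻¹.
k_r(23.5) = 0.8202 × 1.024^(23.5−20) = 0.8202 × 1.087 = 0.8912 d⁻¹.

k_r ≈ 0.891 d⁻¹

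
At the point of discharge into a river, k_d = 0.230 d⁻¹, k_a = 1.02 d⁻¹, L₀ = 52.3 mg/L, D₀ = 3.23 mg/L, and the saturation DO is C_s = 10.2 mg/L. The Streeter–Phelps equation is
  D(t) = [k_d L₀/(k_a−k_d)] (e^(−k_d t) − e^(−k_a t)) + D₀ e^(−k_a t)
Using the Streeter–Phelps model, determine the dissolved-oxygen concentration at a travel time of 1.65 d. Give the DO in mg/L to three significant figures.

k_d L₀/(k_a−k_d) = 0.230×52.3/(1.02−0.230) = 12.03/0.7900 = 15.23 mg/L.
e^(−k_d t) = e^(−0.230×1.650) = 0.6842; e^(−k_a t) = e^(−1.02×1.650) = 0.1858.
D = 15.23 × (0.6842 − 0.1858) + 3.23 × 0.1858 = 7.589 + 0.6002 = 8.189 mg/L.
DO = C_s − D = 10.2 − 8.189 = 2.011 mg/L.

DO ≈ 2.01 mg/L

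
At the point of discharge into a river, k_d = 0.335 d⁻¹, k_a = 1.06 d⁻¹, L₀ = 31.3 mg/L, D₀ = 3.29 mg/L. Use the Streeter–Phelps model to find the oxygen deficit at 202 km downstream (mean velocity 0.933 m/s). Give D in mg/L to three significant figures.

Travel time t = x/v = 202 km / (0.933 m/s) = 202000 m / 0.933 m/s = 216500 s = 2.506 d.
k_d L₀/(k_a−k_d) = 0.335×31.3/(1.06−0.335) = 10.49/0.7250 = 14.46 mg/L.
e^(−k_d t) = e^(−0.335×2.506) = 0.4319; e^(−k_a t) = e^(−1.06×2.506) = 0.07021.
D = 14.46 × (0.4319 − 0.07021) + 3.29 × 0.07021 = 5.232 + 0.2310 = 5.463 mg/L.

D ≈ 5.46 mg/L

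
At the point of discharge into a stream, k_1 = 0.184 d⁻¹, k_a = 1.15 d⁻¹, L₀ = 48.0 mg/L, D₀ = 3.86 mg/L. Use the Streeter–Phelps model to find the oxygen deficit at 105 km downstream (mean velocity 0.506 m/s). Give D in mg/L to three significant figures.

Travel time t = x/v = 105 km / (0.506 m/s) = 105000 m / 0.506 m/s = 207500 s = 2.402 d.
k_1 L₀/(k_a−k_1) = 0.184×48.0/(1.15−0.184) = 8.832/0.9660 = 9.143 mg/L.
e^(−k_1 t) = e^(−0.184×2.402) = 0.6428; e^(−k_a t) = e^(−1.15×2.402) = 0.06317.
D = 9.143 × (0.6428 − 0.06317) + 3.86 × 0.06317 = 5.300 + 0.2438 = 5.543 mg/L.

D ≈ 5.54 mg/L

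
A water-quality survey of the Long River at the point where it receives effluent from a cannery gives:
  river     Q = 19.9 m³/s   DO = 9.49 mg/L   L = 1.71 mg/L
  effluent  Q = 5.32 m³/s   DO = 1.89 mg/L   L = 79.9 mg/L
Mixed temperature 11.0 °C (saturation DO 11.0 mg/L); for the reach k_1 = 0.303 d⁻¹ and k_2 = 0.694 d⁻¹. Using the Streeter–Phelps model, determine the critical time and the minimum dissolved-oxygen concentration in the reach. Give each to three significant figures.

Mixed DO = (19.9×9.49 + 5.32×1.89)/(19.9+5.32) = 198.9/25.22 = 7.887 mg/L.
Mixed L₀ = (19.9×1.71 + 5.32×79.9)/(25.22) = 459.1/25.22 = 18.20 mg/L.
Initial deficit D₀ = C_s − DO₀ = 11.0 − 7.887 = 3.113 mg/L.
t_c = (1/0.3910) ln[(0.694/0.303)(1 − 3.113×0.3910/(0.303×18.20))] = 2.558 × ln(1.785) = 1.482 d.
D_c = (0.303/0.694) × 18.20 × e^(−0.303×1.482) = 0.4366 × 18.20 × 0.6383 = 5.073 mg/L.
Minimum DO = 11.0 − 5.073 = 5.927 mg/L.

t_c ≈ 1.48 d; minimum DO ≈ 5.93 mg/L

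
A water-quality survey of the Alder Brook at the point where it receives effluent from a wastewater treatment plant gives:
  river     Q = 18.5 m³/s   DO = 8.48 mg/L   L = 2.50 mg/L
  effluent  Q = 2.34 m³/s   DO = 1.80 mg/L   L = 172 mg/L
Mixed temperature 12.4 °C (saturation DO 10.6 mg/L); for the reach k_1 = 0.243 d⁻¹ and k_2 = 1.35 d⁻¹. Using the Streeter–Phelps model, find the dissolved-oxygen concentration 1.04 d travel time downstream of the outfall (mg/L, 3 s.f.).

Mixed DO = (18.5×8.48 + 2.34×1.80)/(18.5+2.34) = 161.1/20.84 = 7.730 mg/L.
Mixed L₀ = (18.5×2.50 + 2.34×172)/(20.84) = 448.7/20.84 = 21.53 mg/L.
Initial deficit D₀ = C_s − DO₀ = 10.6 − 7.730 = 2.870 mg/L.
D(1.04) = [0.243×21.53/(1.35−0.243)](e^(−0.243×1.04) − e^(−1.35×1.04)) + 2.870 e^(−1.35×1.04)
= 4.727 × (0.7767 − 0.2456) + 2.870 × 0.2456 = 3.215 mg/L.
DO = 10.6 − 3.215 = 7.385 mg/L.

DO ≈ 7.38 mg/L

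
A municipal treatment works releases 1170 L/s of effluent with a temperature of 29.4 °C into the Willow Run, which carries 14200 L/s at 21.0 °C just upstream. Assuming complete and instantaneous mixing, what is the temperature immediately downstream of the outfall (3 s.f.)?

Flow-weighted mixing: C = (Q_r C_r + Q_w C_w)/(Q_r + Q_w)
= (14200×21.0 + 1170×29.4)/(14200 + 1170) = 332600/15370 = 21.64 °C.

21.6 °C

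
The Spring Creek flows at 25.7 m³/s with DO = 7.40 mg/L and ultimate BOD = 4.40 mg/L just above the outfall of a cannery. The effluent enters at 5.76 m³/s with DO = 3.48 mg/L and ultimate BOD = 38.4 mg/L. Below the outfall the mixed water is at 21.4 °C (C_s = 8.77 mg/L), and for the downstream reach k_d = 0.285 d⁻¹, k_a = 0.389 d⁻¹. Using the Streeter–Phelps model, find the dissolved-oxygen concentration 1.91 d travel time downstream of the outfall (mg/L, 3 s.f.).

DO ≈ 4.73 mg/L

Mixed DO = (25.7×7.40 + 5.76×3.48)/(25.7+5.76) = 210.2/31.46 = 6.682 mg/L.
Mixed L₀ = (25.7×4.40 + 5.76×38.4)/(31.46) = 334.3/31.46 = 10.63 mg/L.
Initial deficit D₀ = C_s − DO₀ = 8.77 − 6.682 = 2.088 mg/L.
D(1.91) = [0.285×10.63/(0.389−0.285)](e^(−0.285×1.91) − e^(−0.389×1.91)) + 2.088 e^(−0.389×1.91)
= 29.12 × (0.5802 − 0.4757) + 2.088 × 0.4757 = 4.037 mg/L.
DO = 8.77 − 4.037 = 4.733 mg/L.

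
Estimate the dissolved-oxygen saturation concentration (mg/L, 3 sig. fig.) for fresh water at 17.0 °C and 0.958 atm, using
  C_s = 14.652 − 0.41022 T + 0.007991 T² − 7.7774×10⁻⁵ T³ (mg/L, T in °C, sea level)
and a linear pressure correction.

At sea level: C_s = 14.652 − 0.41022×17.0 + 0.007991×17.0² − 7.7774×10⁻⁵×17.0³ = 9.606 mg/L.
Pressure correction: C_s' = 9.606 × 0.958 = 9.202 mg/L.

C_s ≈ 9.20 mg/L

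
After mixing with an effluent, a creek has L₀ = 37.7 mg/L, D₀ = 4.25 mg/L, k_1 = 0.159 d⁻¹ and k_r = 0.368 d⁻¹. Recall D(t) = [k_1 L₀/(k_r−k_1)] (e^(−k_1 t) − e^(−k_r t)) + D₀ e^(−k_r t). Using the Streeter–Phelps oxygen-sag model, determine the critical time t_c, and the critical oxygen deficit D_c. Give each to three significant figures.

t_c ≈ 3.25 d; D_c ≈ 9.72 mg/L

At the critical point dD/dt = 0, so k_1 L₀ e^(−k_1 t) = k_r D. Substituting D(t) from the Streeter–Phelps equation and solving for t gives
t_c = ln[(k_r/k_1)(1 − D₀(k_r−k_1)/(k_1 L₀))] / (k_r−k_1).
Here k_r−k_1 = 0.2090 d⁻¹ and 1 − D₀(k_r−k_1)/(k_1 L₀) = 1 − 4.25×0.2090/(0.159×37.7) = 0.8518, so
t_c = ln(2.314 × 0.8518) / 0.2090 = 0.6788 / 0.2090 = 3.248 d.
L(t_c) = L₀ e^(−k_1 t_c) = 37.7 × 0.5967 = 22.49 mg/L, and at the critical point k_r D_c = k_1 L, so D_c = (0.159/0.368) × 22.49 = 9.719 mg/L.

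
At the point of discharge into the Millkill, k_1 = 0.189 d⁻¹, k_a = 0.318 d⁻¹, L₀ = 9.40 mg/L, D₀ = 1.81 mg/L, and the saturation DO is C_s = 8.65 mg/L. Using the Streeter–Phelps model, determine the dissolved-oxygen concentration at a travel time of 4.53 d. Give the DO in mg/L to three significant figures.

DO ≈ 5.63 mg/L

k_1 L₀/(k_a−k_1) = 0.189×9.40/(0.318−0.189) = 1.777/0.1290 = 13.77 mg/L.
e^(−k_1 t) = e^(−0.189×4.530) = 0.4248; e^(−k_a t) = e^(−0.318×4.530) = 0.2368.
D = 13.77 × (0.4248 − 0.2368) + 1.81 × 0.2368 = 2.589 + 0.4286 = 3.018 mg/L.
DO = C_s − D = 8.65 − 3.018 = 5.632 mg/L.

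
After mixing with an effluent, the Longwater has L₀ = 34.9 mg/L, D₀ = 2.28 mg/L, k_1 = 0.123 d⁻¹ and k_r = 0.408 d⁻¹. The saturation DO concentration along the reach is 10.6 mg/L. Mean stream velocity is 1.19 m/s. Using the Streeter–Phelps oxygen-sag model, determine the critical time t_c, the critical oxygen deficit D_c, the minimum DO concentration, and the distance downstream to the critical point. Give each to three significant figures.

t_c ≈ 3.63 d; D_c ≈ 6.73 mg/L; min DO ≈ 3.87 mg/L; x_c ≈ 373 km

With k_r/k_1 = 3.317 and 1 − D₀(k_r−k_1)/(k_1 L₀) = 0.8486,
t_c = ln(3.317 × 0.8486) / (0.408 − 0.123) = ln(2.815) / 0.2850 = 1.035/0.2850 = 3.631 d.
L(t_c) = L₀ e^(−k_1 t_c) = 34.9 × 0.6398 = 22.33 mg/L, and at the critical point k_r D_c = k_1 L, so D_c = (0.123/0.408) × 22.33 = 6.731 mg/L.
Minimum DO = C_s − D_c = 10.6 − 6.731 = 3.869 mg/L.
x_c = v t_c = 1.19 m/s × 3.631 d × 86400 s/d = 373400 m ≈ 373 km.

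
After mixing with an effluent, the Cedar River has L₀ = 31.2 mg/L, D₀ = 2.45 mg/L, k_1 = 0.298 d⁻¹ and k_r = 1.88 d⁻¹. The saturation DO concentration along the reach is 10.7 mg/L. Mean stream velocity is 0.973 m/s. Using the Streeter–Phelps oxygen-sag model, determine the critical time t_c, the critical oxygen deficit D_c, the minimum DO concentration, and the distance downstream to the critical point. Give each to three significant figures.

t_c ≈ 0.823 d; D_c ≈ 3.87 mg/L; min DO ≈ 6.83 mg/L; x_c ≈ 69.2 km

t_c = [1/(k_r−k_1)] ln[(k_r/k_1)(1 − D₀(k_r−k_1)/(k_1 L₀))]
= [1/(1.88−0.298)] ln[(1.88/0.298)(1 − 2.45×1.582/(0.298×31.2))]
= (1/1.582) ln[6.309 × 0.5831] = 0.6321 × ln(3.679) = 0.6321 × 1.303 = 0.8234 d.
D_c = (k_1/k_r) L₀ e^(−k_1 t_c) = (0.298/1.88) × 31.2 × e^(−0.298×0.8234) = 0.1585 × 31.2 × 0.7824 = 3.869 mg/L.
Minimum DO = C_s − D_c = 10.7 − 3.869 = 6.831 mg/L.
x_c = v t_c = 0.973 m/s × 0.8234 d × 86400 s/d = 69220 m ≈ 69.2 km.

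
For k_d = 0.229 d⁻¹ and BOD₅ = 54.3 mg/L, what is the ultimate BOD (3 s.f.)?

BOD₅ = L₀(1 − e^(−5k_d)) ⇒ L₀ = BOD₅ / (1 − e^(−5×0.229))
= 54.3 / (1 − 0.3182) = 54.3 / 0.6818 = 79.64 mg/L.

L₀ ≈ 79.6 mg/L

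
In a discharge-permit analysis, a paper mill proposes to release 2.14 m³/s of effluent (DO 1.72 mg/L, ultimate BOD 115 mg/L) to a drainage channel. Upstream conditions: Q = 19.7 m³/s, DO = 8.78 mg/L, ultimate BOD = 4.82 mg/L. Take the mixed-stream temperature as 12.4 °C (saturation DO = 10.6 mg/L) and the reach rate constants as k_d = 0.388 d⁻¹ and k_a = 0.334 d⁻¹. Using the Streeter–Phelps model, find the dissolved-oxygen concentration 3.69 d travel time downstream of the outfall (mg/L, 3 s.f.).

Mixed DO = (19.7×8.78 + 2.14×1.72)/(19.7+2.14) = 176.6/21.84 = 8.088 mg/L.
Mixed L₀ = (19.7×4.82 + 2.14×115)/(21.84) = 341.1/21.84 = 15.62 mg/L.
Initial deficit D₀ = C_s − DO₀ = 10.6 − 8.088 = 2.512 mg/L.
D(3.69) = [0.388×15.62/(0.334−0.388)](e^(−0.388×3.69) − e^(−0.334×3.69)) + 2.512 e^(−0.334×3.69)
= -112.2 × (0.2389 − 0.2916) + 2.512 × 0.2916 = 6.643 mg/L.
DO = 10.6 − 6.643 = 3.957 mg/L.

DO ≈ 3.96 mg/L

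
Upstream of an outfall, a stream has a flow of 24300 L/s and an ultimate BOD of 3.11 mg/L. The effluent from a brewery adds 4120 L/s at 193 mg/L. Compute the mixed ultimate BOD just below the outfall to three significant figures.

Flow-weighted mixing: C = (Q_r C_r + Q_w C_w)/(Q_r + Q_w)
= (24300×3.11 + 4120×193)/(24300 + 4120) = 870700/28420 = 30.64 mg/L.

30.6 mg/L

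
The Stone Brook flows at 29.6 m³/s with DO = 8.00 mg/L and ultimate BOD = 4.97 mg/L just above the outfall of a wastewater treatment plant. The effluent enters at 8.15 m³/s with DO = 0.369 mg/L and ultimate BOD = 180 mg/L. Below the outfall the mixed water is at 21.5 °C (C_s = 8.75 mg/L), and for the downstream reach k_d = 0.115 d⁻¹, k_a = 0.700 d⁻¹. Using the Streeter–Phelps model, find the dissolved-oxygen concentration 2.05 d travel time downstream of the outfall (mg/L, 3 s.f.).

DO ≈ 3.54 mg/L

Mixed DO = (29.6×8.00 + 8.15×0.369)/(29.6+8.15) = 239.8/37.75 = 6.353 mg/L.
Mixed L₀ = (29.6×4.97 + 8.15×180)/(37.75) = 1614/37.75 = 42.76 mg/L.
Initial deficit D₀ = C_s − DO₀ = 8.75 − 6.353 = 2.397 mg/L.
D(2.05) = [0.115×42.76/(0.700−0.115)](e^(−0.115×2.05) − e^(−0.700×2.05)) + 2.397 e^(−0.700×2.05)
= 8.405 × (0.7900 − 0.2381) + 2.397 × 0.2381 = 5.210 mg/L.
DO = 8.75 − 5.210 = 3.540 mg/L.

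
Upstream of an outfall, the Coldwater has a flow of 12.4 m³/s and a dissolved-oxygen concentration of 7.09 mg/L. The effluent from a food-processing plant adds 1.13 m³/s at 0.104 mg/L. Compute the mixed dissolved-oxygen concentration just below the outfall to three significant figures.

6.51 mg/L

Flow-weighted mixing: C = (Q_r C_r + Q_w C_w)/(Q_r + Q_w)
= (12.4×7.09 + 1.13×0.104)/(12.4 + 1.13) = 88.03/13.53 = 6.507 mg/L.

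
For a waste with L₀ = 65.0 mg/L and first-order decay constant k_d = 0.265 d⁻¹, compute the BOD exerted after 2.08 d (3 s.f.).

y_t = L₀(1 − e^(−k_d t)) = 65.0 × (1 − e^(−0.265×2.08))
= 65.0 × (1 − 0.5763) = 65.0 × 0.4237 = 27.54 mg/L.

y ≈ 27.5 mg/L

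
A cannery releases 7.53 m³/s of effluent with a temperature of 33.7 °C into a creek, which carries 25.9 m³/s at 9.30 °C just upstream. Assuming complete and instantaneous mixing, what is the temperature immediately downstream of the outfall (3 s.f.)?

Flow-weighted mixing: C = (Q_r C_r + Q_w C_w)/(Q_r + Q_w)
= (25.9×9.30 + 7.53×33.7)/(25.9 + 7.53) = 494.6/33.43 = 14.80 °C.

14.8 °C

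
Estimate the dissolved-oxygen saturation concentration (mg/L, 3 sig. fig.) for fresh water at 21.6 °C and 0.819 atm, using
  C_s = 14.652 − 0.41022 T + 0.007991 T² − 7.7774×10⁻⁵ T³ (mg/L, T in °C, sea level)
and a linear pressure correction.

At sea level: C_s = 14.652 − 0.41022×21.6 + 0.007991×21.6² − 7.7774×10⁻⁵×21.6³ = 8.736 mg/L.
Pressure correction: C_s' = 8.736 × 0.819 = 7.155 mg/L.

C_s ≈ 7.15 mg/L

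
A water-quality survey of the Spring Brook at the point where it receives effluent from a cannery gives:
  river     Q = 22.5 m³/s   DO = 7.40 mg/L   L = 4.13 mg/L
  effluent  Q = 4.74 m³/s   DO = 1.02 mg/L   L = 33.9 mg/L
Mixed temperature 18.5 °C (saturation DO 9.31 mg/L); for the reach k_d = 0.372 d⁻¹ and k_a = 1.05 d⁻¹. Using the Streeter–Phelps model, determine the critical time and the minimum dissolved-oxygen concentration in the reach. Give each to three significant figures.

Mixed DO = (22.5×7.40 + 4.74×1.02)/(22.5+4.74) = 171.3/27.24 = 6.290 mg/L.
Mixed L₀ = (22.5×4.13 + 4.74×33.9)/(27.24) = 253.6/27.24 = 9.310 mg/L.
Initial deficit D₀ = C_s − DO₀ = 9.31 − 6.290 = 3.020 mg/L.
t_c = (1/0.6780) ln[(1.05/0.372)(1 − 3.020×0.6780/(0.372×9.310))] = 1.475 × ln(1.154) = 0.2110 d.
D_c = (0.372/1.05) × 9.310 × e^(−0.372×0.2110) = 0.3543 × 9.310 × 0.9245 = 3.050 mg/L.
Minimum DO = 9.31 − 3.050 = 6.260 mg/L.

t_c ≈ 0.211 d; minimum DO ≈ 6.26 mg/L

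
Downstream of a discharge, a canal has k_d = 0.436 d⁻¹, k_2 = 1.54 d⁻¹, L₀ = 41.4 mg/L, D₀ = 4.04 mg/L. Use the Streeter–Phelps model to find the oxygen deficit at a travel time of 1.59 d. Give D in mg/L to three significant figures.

k_d L₀/(k_2−k_d) = 0.436×41.4/(1.54−0.436) = 18.05/1.104 = 16.35 mg/L.
e^(−k_d t) = e^(−0.436×1.590) = 0.5000; e^(−k_2 t) = e^(−1.54×1.590) = 0.08641.
D = 16.35 × (0.5000 − 0.08641) + 4.04 × 0.08641 = 6.761 + 0.3491 = 7.110 mg/L.

D ≈ 7.11 mg/L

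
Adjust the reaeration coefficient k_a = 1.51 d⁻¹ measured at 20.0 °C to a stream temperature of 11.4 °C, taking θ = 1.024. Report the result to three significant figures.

k_a(T₂) = k_a(T₁) · θ^(T₂−T₁) = 1.51 × 1.024^(11.4−20.0)
= 1.51 × 1.024^-8.60 = 1.51 × 0.8155 = 1.231 d⁻¹.

k_a ≈ 1.23 d⁻¹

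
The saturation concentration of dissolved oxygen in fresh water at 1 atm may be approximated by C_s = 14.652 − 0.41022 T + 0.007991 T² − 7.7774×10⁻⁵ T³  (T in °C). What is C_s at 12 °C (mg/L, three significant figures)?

C_s ≈ 10.7 mg/L

C_s = 14.652 − 0.41022×12 + 0.007991×12² − 7.7774×10⁻⁵×12³ = 10.75 mg/L.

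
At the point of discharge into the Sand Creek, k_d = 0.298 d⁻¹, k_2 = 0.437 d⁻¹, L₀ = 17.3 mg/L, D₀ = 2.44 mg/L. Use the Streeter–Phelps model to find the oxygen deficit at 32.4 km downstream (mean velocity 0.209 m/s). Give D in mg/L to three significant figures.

D ≈ 5.91 mg/L

Travel time t = x/v = 32.4 km / (0.209 m/s) = 32400 m / 0.209 m/s = 155000 s = 1.794 d.
k_d L₀/(k_2−k_d) = 0.298×17.3/(0.437−0.298) = 5.155/0.1390 = 37.09 mg/L.
e^(−k_d t) = e^(−0.298×1.794) = 0.5859; e^(−k_2 t) = e^(−0.437×1.794) = 0.4565.
D = 37.09 × (0.5859 − 0.4565) + 2.44 × 0.4565 = 4.796 + 1.114 = 5.910 mg/L.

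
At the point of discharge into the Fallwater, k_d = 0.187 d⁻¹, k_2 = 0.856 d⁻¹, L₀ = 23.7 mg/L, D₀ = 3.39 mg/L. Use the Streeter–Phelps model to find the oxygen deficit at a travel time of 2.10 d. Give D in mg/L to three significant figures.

D ≈ 3.94 mg/L

k_d L₀/(k_2−k_d) = 0.187×23.7/(0.856−0.187) = 4.432/0.6690 = 6.625 mg/L.
e^(−k_d t) = e^(−0.187×2.100) = 0.6752; e^(−k_2 t) = e^(−0.856×2.100) = 0.1657.
D = 6.625 × (0.6752 − 0.1657) + 3.39 × 0.1657 = 3.375 + 0.5617 = 3.937 mg/L.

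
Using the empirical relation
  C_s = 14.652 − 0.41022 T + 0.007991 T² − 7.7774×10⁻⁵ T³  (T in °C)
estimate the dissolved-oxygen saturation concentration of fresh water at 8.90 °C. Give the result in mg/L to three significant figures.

C_s = 14.652 − 0.41022×8.90 + 0.007991×8.90² − 7.7774×10⁻⁵×8.90³ = 11.58 mg/L.

C_s ≈ 11.6 mg/L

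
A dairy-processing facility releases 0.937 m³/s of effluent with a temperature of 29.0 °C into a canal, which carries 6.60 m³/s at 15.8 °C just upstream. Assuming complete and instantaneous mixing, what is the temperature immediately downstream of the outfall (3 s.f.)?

17.4 °C

Flow-weighted mixing: C = (Q_r C_r + Q_w C_w)/(Q_r + Q_w)
= (6.60×15.8 + 0.937×29.0)/(6.60 + 0.937) = 131.5/7.537 = 17.44 °C.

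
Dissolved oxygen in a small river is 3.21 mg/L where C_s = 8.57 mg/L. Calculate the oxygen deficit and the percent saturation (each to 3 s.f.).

D ≈ 5.36 mg/L; 37.5 % saturation

D = C_s − C = 8.57 − 3.21 = 5.36 mg/L.
% saturation = 3.21/8.57 × 100 = 37.5 %.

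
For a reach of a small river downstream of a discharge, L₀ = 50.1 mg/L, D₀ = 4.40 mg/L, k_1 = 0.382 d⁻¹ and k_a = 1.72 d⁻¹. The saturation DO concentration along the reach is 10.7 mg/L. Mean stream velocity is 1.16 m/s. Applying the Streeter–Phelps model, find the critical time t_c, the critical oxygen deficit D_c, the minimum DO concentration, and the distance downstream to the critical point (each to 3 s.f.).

t_c = [1/(k_a−k_1)] ln[(k_a/k_1)(1 − D₀(k_a−k_1)/(k_1 L₀))]
= [1/(1.72−0.382)] ln[(1.72/0.382)(1 − 4.40×1.338/(0.382×50.1))]
= (1/1.338) ln[4.503 × 0.6924] = 0.7474 × ln(3.118) = 0.7474 × 1.137 = 0.8498 d.
L(t_c) = L₀ e^(−k_1 t_c) = 50.1 × 0.7228 = 36.21 mg/L, and at the critical point k_a D_c = k_1 L, so D_c = (0.382/1.72) × 36.21 = 8.042 mg/L.
Minimum DO = C_s − D_c = 10.7 − 8.042 = 2.658 mg/L.
x_c = v t_c = 1.16 m/s × 0.8498 d × 86400 s/d = 85170 m ≈ 85.2 km.

t_c ≈ 0.850 d; D_c ≈ 8.04 mg/L; min DO ≈ 2.66 mg/L; x_c ≈ 85.2 km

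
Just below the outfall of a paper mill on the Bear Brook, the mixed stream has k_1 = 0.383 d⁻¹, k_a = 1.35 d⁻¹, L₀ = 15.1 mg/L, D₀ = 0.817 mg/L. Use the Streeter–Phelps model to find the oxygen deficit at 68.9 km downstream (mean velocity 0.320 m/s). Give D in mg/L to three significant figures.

Travel time t = x/v = 68.9 km / (0.320 m/s) = 68900 m / 0.320 m/s = 215300 s = 2.492 d.
k_1 L₀/(k_a−k_1) = 0.383×15.1/(1.35−0.383) = 5.783/0.9670 = 5.981 mg/L.
e^(−k_1 t) = e^(−0.383×2.492) = 0.3850; e^(−k_a t) = e^(−1.35×2.492) = 0.03459.
D = 5.981 × (0.3850 − 0.03459) + 0.817 × 0.03459 = 2.096 + 0.02826 = 2.124 mg/L.

D ≈ 2.12 mg/L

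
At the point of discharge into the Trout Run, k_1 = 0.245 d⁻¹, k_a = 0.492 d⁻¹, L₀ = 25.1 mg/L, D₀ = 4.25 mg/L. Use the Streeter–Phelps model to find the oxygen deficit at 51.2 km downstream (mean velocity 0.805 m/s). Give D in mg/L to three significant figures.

Travel time t = x/v = 51.2 km / (0.805 m/s) = 51200 m / 0.805 m/s = 63600 s = 0.7361 d.
k_1 L₀/(k_a−k_1) = 0.245×25.1/(0.492−0.245) = 6.150/0.2470 = 24.90 mg/L.
e^(−k_1 t) = e^(−0.245×0.7361) = 0.8350; e^(−k_a t) = e^(−0.492×0.7361) = 0.6962.
D = 24.90 × (0.8350 − 0.6962) + 4.25 × 0.6962 = 3.456 + 2.959 = 6.415 mg/L.

D ≈ 6.41 mg/L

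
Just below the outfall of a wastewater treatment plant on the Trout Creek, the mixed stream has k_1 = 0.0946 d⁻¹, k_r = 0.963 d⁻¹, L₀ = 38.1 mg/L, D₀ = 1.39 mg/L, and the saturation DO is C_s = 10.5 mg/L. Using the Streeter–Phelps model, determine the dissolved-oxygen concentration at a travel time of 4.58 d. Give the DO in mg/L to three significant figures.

DO ≈ 7.84 mg/L

k_1 L₀/(k_r−k_1) = 0.0946×38.1/(0.963−0.0946) = 3.604/0.8684 = 4.150 mg/L.
e^(−k_1 t) = e^(−0.0946×4.580) = 0.6484; e^(−k_r t) = e^(−0.963×4.580) = 0.01215.
D = 4.150 × (0.6484 − 0.01215) + 1.39 × 0.01215 = 2.641 + 0.01689 = 2.658 mg/L.
DO = C_s − D = 10.5 − 2.658 = 7.842 mg/L.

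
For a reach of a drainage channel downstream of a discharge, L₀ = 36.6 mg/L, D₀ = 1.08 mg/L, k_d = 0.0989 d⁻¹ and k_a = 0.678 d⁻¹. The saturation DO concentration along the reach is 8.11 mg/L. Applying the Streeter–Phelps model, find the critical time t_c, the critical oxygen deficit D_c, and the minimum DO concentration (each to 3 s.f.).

At the critical point dD/dt = 0, so k_d L₀ e^(−k_d t) = k_a D. Substituting D(t) from the Streeter–Phelps equation and solving for t gives
t_c = ln[(k_a/k_d)(1 − D₀(k_a−k_d)/(k_d L₀))] / (k_a−k_d).
Here k_a−k_d = 0.5791 d⁻¹ and 1 − D₀(k_a−k_d)/(k_d L₀) = 1 − 1.08×0.5791/(0.0989×36.6) = 0.8272, so
t_c = ln(6.855 × 0.8272) / 0.5791 = 1.735 / 0.5791 = 2.997 d.
D_c = (k_d/k_a) L₀ e^(−k_d t_c) = (0.0989/0.678) × 36.6 × e^(−0.0989×2.997) = 0.1459 × 36.6 × 0.7435 = 3.970 mg/L.
Minimum DO = C_s − D_c = 8.11 − 3.970 = 4.140 mg/L.

t_c ≈ 3.00 d; D_c ≈ 3.97 mg/L; min DO ≈ 4.14 mg/L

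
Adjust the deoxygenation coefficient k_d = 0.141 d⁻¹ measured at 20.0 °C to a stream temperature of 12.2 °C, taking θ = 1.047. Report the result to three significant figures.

k_d ≈ 0.0985 d⁻¹

k_d(T₂) = k_d(T₁) · θ^(T₂−T₁) = 0.141 × 1.047^(12.2−20.0)
= 0.141 × 1.047^-7.80 = 0.141 × 0.6989 = 0.09855 d⁻¹.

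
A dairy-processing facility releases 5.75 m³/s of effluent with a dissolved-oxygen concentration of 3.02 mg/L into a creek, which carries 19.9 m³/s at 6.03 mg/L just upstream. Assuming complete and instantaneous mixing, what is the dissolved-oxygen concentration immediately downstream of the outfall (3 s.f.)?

5.36 mg/L

Flow-weighted mixing: C = (Q_r C_r + Q_w C_w)/(Q_r + Q_w)
= (19.9×6.03 + 5.75×3.02)/(19.9 + 5.75) = 137.4/25.65 = 5.355 mg/L.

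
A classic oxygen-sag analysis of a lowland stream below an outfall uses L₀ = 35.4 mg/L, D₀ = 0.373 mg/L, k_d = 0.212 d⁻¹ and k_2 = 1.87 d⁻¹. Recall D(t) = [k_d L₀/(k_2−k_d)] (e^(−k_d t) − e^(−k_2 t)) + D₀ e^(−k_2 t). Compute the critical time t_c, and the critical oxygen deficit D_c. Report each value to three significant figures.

t_c ≈ 1.26 d; D_c ≈ 3.07 mg/L

At the critical point dD/dt = 0, so k_d L₀ e^(−k_d t) = k_2 D. Substituting D(t) from the Streeter–Phelps equation and solving for t gives
t_c = ln[(k_2/k_d)(1 − D₀(k_2−k_d)/(k_d L₀))] / (k_2−k_d).
Here k_2−k_d = 1.658 d⁻¹ and 1 − D₀(k_2−k_d)/(k_d L₀) = 1 − 0.373×1.658/(0.212×35.4) = 0.9176, so
t_c = ln(8.821 × 0.9176) / 1.658 = 2.091 / 1.658 = 1.261 d.
D_c = (k_d/k_2) L₀ e^(−k_d t_c) = (0.212/1.87) × 35.4 × e^(−0.212×1.261) = 0.1134 × 35.4 × 0.7654 = 3.072 mg/L.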